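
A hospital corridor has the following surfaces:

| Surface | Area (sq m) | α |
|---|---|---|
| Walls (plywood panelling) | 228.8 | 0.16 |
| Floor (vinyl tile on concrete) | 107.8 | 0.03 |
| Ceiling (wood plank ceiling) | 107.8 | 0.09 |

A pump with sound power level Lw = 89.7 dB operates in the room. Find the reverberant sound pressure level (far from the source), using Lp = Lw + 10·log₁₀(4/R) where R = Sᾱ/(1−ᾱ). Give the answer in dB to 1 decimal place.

78.3 dB

Σ(Sᵢαᵢ) = 228.8×0.16 + 107.8×0.03 + 107.8×0.09 = 49.544; total area S = 444.4 sq m.
ᾱ = 49.544/444.4 = 0.1115; R = Sᾱ/(1−ᾱ) = 49.544/(1−0.1115) = 55.761 sq m.
Lp = Lw + 10 log₁₀(4/R) = 89.7 -11.44 = 78.3 dB.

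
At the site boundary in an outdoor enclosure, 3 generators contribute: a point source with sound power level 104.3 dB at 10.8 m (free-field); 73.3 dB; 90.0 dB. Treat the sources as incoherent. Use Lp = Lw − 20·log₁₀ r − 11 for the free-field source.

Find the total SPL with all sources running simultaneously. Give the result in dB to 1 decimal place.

Source at 10.8 m: Lp = 104.3 − 20·log₁₀(10.8) − 11 = 72.6 dB.
Sum in the linear (power) domain: Σ 10^(Lᵢ/10) = 10^(72.6/10) + 10^(73.3/10) + 10^(90.0/10) = 1.04e+09.
L_total = 10·log₁₀(1.04e+09) = 90.2 dB.

90.2 dB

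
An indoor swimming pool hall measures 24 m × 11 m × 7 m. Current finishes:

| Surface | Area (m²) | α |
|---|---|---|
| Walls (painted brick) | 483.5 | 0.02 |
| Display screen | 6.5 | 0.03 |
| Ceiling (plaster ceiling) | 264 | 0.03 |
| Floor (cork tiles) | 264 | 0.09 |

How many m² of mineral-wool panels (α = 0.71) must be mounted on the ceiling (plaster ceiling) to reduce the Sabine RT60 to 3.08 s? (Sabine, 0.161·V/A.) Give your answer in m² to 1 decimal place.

81.0

Equivalent absorption area: A₁ = 483.5·0.02 + 6.5·0.03 + 264·0.03 + 264·0.09 = 41.545 m².
V = 1848 m³. Target absorption A₂ = 0.161 × 1848 / 3.08 = 96.600 sabins.
Absorption to add: 96.600 − 41.545 = 55.055 sabins.
Each m² of panel replacing the ceiling (plaster ceiling) adds (0.71 − 0.03) = 0.68 sabins.
Panel area = 55.055 / 0.68 = 81.0 m².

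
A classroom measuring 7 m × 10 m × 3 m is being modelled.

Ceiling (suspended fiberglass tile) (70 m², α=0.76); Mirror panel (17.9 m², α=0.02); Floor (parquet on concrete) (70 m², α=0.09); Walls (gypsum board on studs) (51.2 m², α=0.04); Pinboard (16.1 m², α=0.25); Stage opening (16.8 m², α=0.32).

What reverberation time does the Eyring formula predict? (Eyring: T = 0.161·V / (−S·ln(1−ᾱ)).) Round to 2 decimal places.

S = Σ Sᵢ = 242.0 m².
Σ(Sᵢαᵢ) = 70·0.76 + 17.9·0.02 + 70·0.09 + 51.2·0.04 + 16.1·0.25 + 16.8·0.32 = 71.307.
Mean coefficient ᾱ = A/S = 0.2947.
Eyring denominator: −S ln(1−ᾱ) = 84.490.
V = 7 × 10 × 3 = 210 m³.
RT60 = 0.161 × 210 / 84.490 = 0.40 s.

0.40 s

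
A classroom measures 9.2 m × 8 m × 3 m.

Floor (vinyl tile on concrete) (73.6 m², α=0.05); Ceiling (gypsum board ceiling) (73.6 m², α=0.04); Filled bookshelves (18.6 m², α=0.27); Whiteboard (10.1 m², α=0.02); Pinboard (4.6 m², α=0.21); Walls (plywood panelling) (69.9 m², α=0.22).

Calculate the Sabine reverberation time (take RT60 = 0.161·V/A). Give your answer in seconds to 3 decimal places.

1.261 s

Summing Sᵢαᵢ: 3.680 + 2.944 + 5.022 + 0.202 + 0.966 + 15.378 → A = 28.192 sabins.
V = 9.2·8·3 = 220.8 m³.
T = 0.161 V/A = 0.161·220.8/28.192 = 1.261 s.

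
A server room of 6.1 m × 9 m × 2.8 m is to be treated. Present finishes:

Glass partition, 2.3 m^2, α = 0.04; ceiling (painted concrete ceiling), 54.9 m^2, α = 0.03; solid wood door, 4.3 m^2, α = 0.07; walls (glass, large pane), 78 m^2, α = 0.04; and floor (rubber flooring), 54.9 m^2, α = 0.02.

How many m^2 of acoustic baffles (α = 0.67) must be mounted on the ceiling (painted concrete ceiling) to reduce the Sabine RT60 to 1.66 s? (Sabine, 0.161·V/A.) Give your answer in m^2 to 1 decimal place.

13.5

Equivalent absorption area: A₁ = 2.3×0.04 + 54.9×0.03 + 4.3×0.07 + 78×0.04 + 54.9×0.02 = 6.258 m^2.
Required A₂ = 0.161·153.72/1.66 = 14.909 sabins.
ΔA needed = 14.909 − 6.258 = 8.651 sabins.
Net gain per m^2: Δα = 0.67 − 0.03 = 0.64.
Area = ΔA/Δα = 8.651/0.64 = 13.5 m^2.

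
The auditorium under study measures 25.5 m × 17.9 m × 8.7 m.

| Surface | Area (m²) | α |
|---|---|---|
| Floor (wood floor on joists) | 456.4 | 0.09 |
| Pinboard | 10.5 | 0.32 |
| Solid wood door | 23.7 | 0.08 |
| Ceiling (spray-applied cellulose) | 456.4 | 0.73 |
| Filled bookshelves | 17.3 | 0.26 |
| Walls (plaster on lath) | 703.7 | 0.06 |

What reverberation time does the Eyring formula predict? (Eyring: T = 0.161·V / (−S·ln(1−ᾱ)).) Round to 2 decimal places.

1.30 seconds

S = Σ Sᵢ = 1668.0 m².
Absorption A = 456.4×0.09 + 10.5×0.32 + 23.7×0.08 + 456.4×0.73 + 17.3×0.26 + 703.7×0.06 = 426.224 sabins.
ᾱ = 426.224 / 1668.0 = 0.2555.
−S·ln(1−ᾱ) = −1668.0 × ln(1 − 0.2555) = 492.131.
V = 25.5 × 17.9 × 8.7 = 3971.115 m³.
RT60 = 0.161 × 3971.115 / 492.131 = 1.30 s.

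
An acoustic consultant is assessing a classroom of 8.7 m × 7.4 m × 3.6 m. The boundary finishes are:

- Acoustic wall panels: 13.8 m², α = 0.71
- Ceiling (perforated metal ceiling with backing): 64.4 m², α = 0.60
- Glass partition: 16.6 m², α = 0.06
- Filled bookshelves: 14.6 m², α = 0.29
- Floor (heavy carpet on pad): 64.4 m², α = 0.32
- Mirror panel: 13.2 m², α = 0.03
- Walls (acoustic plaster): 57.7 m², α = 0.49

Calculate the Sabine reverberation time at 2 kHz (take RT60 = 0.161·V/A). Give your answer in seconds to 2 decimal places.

Summing Sᵢαᵢ: 9.798 + 38.640 + 0.996 + 4.234 + 20.608 + 0.396 + 28.273 → A = 102.945 sabins.
V = 8.7·7.4·3.6 = 231.768 m³.
T = 0.161 V/A = 0.161·231.768/102.945 = 0.36 s.

0.36 sec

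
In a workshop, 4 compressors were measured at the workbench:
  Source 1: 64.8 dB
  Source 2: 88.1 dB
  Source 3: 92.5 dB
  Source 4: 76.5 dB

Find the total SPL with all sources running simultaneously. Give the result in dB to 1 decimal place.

93.9 dB

Converting to relative power and adding: 10^(64.8/10) + 10^(88.1/10) + 10^(92.5/10) + 10^(76.5/10) = 2.472e+09.
L_total = 10·log₁₀(2.472e+09) = 93.9 dB.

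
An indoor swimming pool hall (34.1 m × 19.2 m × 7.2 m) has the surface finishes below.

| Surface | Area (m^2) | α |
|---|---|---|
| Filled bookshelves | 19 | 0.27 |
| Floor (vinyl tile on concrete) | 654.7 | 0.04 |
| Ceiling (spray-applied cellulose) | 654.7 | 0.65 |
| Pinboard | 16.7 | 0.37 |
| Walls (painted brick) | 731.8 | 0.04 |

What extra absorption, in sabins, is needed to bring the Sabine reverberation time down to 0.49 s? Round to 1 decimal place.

1056.6 sabins

Total absorption A₁ = 19·0.27 + 654.7·0.04 + 654.7·0.65 + 16.7·0.37 + 731.8·0.04
  = 5.130 + 26.188 + 425.555 + 6.179 + 29.272 = 492.324 m^2 sabins.
V = 4713.984 m³. Required absorption A₂ = 0.161 × 4713.984 / 0.49 = 1548.880 sabins.
Shortfall: 1548.880 − 492.324 = 1056.6 sabins.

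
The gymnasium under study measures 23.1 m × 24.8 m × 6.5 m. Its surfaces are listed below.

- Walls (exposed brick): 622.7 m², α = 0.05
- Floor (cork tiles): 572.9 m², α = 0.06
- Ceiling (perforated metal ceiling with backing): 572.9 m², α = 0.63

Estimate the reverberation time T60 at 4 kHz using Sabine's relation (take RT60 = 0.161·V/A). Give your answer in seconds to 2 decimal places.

Total absorption A = 622.7*0.05 + 572.9*0.06 + 572.9*0.63
  = 31.135 + 34.374 + 360.927 = 426.436 m² sabins.
Volume V = 23.1 × 24.8 × 6.5 = 3723.72 m³.
T = 0.161 V/A = 0.161·3723.72/426.436 = 1.41 s.

1.41 s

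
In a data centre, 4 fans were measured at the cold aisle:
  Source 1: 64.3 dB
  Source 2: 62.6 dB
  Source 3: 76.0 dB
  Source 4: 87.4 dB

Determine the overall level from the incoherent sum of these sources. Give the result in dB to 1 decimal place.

87.7 dB

Σ 10^(Lᵢ/10) = 5.939e+08.
L_total = 10·log₁₀(5.939e+08) = 87.7 dB.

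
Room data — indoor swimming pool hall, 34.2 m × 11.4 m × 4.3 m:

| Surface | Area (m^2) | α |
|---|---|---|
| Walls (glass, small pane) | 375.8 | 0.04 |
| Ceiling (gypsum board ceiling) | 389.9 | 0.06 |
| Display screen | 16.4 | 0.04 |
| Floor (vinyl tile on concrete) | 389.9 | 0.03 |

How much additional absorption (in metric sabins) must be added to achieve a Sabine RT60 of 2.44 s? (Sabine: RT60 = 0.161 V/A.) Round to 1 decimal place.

Total absorption A₁ = 375.8×0.04 + 389.9×0.06 + 16.4×0.04 + 389.9×0.03
  = 15.032 + 23.394 + 0.656 + 11.697 = 50.779 m^2 sabins.
For T = 2.44 s, need A₂ = 0.161·V/T = 0.161·1676.484/2.44 = 110.620 sabins.
Shortfall: 110.620 − 50.779 = 59.8 sabins.

59.8 sabins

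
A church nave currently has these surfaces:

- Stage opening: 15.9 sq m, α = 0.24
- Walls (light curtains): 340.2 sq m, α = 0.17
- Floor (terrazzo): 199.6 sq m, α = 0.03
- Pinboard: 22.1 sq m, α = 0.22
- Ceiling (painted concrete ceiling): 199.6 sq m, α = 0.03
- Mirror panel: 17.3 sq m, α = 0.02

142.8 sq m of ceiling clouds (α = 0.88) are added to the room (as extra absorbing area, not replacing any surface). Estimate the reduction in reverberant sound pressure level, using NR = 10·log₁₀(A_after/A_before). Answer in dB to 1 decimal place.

Total absorption A_before = 15.9×0.24 + 340.2×0.17 + 199.6×0.03 + 22.1×0.22 + 199.6×0.03 + 17.3×0.02
  = 3.816 + 57.834 + 5.988 + 4.862 + 5.988 + 0.346 = 78.834 sq m sabins.
Added absorption = 142.8 × 0.88 = 125.664 sabins.
New total A_after = 204.498 sabins.
NR = 10·log₁₀(204.498/78.834) = 4.1 dB.

4.1 dB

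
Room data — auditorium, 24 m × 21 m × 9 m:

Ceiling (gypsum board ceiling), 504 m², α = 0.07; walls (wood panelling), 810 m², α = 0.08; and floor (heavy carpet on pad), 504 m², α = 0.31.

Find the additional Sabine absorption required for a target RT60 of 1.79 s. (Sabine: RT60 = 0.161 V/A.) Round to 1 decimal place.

Equivalent absorption area: A₁ = 504×0.07 + 810×0.08 + 504×0.31 = 256.320 m².
V = 4536 m³. Required absorption A₂ = 0.161 × 4536 / 1.79 = 407.987 sabins.
ΔA = A₂ − A₁ = 407.987 − 256.320 = 151.7 sabins.

151.7 sabins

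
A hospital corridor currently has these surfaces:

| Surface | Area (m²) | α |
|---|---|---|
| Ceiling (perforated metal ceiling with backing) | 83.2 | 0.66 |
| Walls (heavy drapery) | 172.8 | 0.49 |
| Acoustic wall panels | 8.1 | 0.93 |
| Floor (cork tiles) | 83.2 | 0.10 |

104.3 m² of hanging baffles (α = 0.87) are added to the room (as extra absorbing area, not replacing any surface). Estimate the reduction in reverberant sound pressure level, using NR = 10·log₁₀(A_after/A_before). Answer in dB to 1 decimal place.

2.0 dB

Summing Sᵢαᵢ: 54.912 + 84.672 + 7.533 + 8.320 → A_before = 155.437 sabins.
Treatment contributes 104.3·0.87 = 90.741 sabins.
New total A_after = 246.178 sabins.
Reduction = 10 log₁₀(A_after/A_before) = 10 log₁₀(1.5838) = 2.0 dB.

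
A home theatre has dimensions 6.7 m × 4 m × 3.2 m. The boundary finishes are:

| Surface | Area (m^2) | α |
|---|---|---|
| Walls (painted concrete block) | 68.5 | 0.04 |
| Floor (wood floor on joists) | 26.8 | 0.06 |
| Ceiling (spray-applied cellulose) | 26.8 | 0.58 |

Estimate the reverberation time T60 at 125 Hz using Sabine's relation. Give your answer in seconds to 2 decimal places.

0.69 sec

Summing Sᵢαᵢ: 2.740 + 1.608 + 15.544 → A = 19.892 sabins.
Room volume: 85.76 m³.
T = 0.161 V/A = 0.161·85.76/19.892 = 0.69 s.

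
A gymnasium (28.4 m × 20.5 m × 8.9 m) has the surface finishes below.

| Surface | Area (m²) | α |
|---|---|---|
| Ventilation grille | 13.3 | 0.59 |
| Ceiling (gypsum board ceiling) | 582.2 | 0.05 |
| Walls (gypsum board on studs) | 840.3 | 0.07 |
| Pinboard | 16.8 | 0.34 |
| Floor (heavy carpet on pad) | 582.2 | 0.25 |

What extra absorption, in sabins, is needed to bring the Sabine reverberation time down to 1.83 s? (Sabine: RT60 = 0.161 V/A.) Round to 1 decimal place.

Total absorption A₁ = 13.3×0.59 + 582.2×0.05 + 840.3×0.07 + 16.8×0.34 + 582.2×0.25
  = 7.847 + 29.110 + 58.821 + 5.712 + 145.550 = 247.040 m² sabins.
Target A₂ = 0.161·5181.58/1.83 = 455.866 sabins (V = 5181.58 m³).
ΔA = A₂ − A₁ = 455.866 − 247.040 = 208.8 sabins.

208.8 sabins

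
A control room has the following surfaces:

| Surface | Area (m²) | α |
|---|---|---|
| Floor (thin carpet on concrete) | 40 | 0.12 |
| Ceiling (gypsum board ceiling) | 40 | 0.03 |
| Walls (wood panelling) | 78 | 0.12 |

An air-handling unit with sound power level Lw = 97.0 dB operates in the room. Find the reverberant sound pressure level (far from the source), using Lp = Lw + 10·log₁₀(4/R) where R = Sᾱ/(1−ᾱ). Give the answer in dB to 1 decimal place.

90.7 dB

A = 15.360 sabins; S = 158.0 m².
ᾱ = 15.360/158.0 = 0.0972; R = Sᾱ/(1−ᾱ) = 15.360/(1−0.0972) = 17.014 m².
Lp = 97.0 + 10·log₁₀(4/17.014) = 97.0 + (-6.29) = 90.7 dB.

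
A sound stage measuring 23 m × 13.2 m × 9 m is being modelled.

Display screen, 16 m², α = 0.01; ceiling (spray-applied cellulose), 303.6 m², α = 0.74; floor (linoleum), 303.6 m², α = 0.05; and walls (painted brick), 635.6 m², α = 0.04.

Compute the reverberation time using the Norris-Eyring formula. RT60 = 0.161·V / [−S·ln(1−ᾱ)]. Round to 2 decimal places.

1.48 s

S = Σ Sᵢ = 1258.8 m².
Σ(Sᵢαᵢ) = 16·0.01 + 303.6·0.74 + 303.6·0.05 + 635.6·0.04 = 265.428.
ᾱ = 265.428 / 1258.8 = 0.2109.
Eyring denominator: −S ln(1−ᾱ) = 298.162.
V = 23 × 13.2 × 9 = 2732.4 m³.
T = 0.161·V/[−S·ln(1−ᾱ)] = 0.161·2732.4/298.162 = 1.48 s.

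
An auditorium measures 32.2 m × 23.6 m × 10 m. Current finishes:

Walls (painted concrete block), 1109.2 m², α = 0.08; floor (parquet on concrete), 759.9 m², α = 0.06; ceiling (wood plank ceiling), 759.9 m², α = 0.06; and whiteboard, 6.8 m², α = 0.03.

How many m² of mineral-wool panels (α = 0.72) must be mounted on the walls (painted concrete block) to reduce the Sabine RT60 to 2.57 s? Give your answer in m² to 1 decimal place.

462.4

Total absorption A₁ = 1109.2×0.08 + 759.9×0.06 + 759.9×0.06 + 6.8×0.03
  = 88.736 + 45.594 + 45.594 + 0.204 = 180.128 m² sabins.
V = 7599.2 m³. Target absorption A₂ = 0.161 × 7599.2 / 2.57 = 476.059 sabins.
Absorption to add: 476.059 − 180.128 = 295.931 sabins.
Net gain per m²: Δα = 0.72 − 0.08 = 0.64.
Panel area = 295.931 / 0.64 = 462.4 m².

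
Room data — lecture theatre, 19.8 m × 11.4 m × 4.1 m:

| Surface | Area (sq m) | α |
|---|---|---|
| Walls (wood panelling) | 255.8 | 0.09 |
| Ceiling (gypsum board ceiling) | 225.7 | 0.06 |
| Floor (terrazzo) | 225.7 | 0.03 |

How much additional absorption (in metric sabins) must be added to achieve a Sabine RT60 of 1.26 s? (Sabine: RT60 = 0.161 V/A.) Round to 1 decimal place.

74.9 sabins

Total absorption A₁ = 255.8×0.09 + 225.7×0.06 + 225.7×0.03
  = 23.022 + 13.542 + 6.771 = 43.335 sq m sabins.
Target A₂ = 0.161·925.452/1.26 = 118.252 sabins (V = 925.452 m³).
Shortfall: 118.252 − 43.335 = 74.9 sabins.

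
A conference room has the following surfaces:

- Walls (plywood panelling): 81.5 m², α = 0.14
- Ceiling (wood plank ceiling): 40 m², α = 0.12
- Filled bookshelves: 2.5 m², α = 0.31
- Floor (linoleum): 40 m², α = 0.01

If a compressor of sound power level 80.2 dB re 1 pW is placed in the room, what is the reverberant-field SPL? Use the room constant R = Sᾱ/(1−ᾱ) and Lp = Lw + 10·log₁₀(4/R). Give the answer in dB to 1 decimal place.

Σ(Sᵢαᵢ) = 81.5·0.14 + 40·0.12 + 2.5·0.31 + 40·0.01 = 17.385; total area S = 164.0 m².
ᾱ = 0.1060, so room constant R = A/(1−ᾱ) = 19.446 m².
Lp = Lw + 10 log₁₀(4/R) = 80.2 -6.87 = 73.3 dB.

73.3 dB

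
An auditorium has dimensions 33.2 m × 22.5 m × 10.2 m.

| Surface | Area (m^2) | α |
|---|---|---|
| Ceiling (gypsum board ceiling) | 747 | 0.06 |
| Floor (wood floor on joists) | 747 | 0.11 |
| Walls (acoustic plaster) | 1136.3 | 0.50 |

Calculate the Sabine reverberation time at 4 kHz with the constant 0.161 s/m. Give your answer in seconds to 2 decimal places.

Total absorption A = 747×0.06 + 747×0.11 + 1136.3×0.50
  = 44.820 + 82.170 + 568.150 = 695.140 m^2 sabins.
Volume V = 33.2 × 22.5 × 10.2 = 7619.4 m³.
Sabine: RT60 = 0.161 × 7619.4 / 695.140 = 1.76 s.

1.76 sec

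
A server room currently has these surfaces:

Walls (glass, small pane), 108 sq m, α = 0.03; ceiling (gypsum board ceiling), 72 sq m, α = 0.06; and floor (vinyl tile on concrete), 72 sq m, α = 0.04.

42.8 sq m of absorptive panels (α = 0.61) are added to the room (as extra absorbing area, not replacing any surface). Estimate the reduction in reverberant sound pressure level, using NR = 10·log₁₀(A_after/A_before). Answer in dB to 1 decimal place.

5.4 dB

Summing Sᵢαᵢ: 3.240 + 4.320 + 2.880 → A_before = 10.440 sabins.
Treatment contributes 42.8·0.61 = 26.108 sabins.
A_after = 10.440 + 26.108 = 36.548 sabins.
NR = 10·log₁₀(36.548/10.440) = 5.4 dB.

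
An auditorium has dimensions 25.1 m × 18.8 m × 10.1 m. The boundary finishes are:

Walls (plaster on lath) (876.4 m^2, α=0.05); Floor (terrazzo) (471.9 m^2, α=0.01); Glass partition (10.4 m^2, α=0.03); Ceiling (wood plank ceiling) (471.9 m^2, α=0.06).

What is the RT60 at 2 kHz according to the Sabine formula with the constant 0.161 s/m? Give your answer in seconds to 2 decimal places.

9.94 s

Total absorption A = 876.4*0.05 + 471.9*0.01 + 10.4*0.03 + 471.9*0.06
  = 43.820 + 4.719 + 0.312 + 28.314 = 77.165 m^2 sabins.
Room volume: 4765.988 m³.
Sabine: RT60 = 0.161 × 4765.988 / 77.165 = 9.94 s.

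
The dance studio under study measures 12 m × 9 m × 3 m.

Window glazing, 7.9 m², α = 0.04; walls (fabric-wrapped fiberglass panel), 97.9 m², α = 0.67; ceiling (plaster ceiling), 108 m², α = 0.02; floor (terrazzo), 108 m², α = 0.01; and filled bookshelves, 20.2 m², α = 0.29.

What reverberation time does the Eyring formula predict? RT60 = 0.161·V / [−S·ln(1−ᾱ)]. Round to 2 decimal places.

S = Σ Sᵢ = 342.0 m².
Σ(Sᵢαᵢ) = 7.9×0.04 + 97.9×0.67 + 108×0.02 + 108×0.01 + 20.2×0.29 = 75.007.
Mean coefficient ᾱ = A/S = 0.2193.
−S·ln(1−ᾱ) = −342.0 × ln(1 − 0.2193) = 84.667.
V = 12 × 9 × 3 = 324 m³.
T = 0.161·V/[−S·ln(1−ᾱ)] = 0.161·324/84.667 = 0.62 s.

0.62 s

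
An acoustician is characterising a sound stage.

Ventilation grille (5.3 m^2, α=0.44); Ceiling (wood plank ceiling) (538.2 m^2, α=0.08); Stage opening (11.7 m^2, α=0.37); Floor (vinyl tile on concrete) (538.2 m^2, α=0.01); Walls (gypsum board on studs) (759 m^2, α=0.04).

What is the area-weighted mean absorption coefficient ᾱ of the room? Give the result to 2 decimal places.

S = Σ Sᵢ = 5.3 + 538.2 + 11.7 + 538.2 + 759 = 1852.4 m^2.
Weighted sum Σ Sα = 85.459.
ᾱ = 85.459 / 1852.4 = 0.05.

0.05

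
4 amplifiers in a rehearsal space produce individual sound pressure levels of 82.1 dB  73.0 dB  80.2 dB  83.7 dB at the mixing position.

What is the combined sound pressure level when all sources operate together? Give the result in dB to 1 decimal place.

Σ 10^(Lᵢ/10) = 5.213e+08.
Combined level = 10 log₁₀(5.213e+08) = 87.2 dB.

87.2 dB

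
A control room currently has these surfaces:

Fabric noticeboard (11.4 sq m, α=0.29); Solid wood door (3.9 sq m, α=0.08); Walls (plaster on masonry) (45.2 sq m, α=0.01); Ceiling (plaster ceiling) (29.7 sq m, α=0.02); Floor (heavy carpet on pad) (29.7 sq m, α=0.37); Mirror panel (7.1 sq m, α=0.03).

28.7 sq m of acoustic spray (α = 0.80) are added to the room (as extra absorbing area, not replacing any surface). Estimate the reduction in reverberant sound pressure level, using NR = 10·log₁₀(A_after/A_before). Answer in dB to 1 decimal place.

3.9 dB

Equivalent absorption area: A_before = 11.4·0.29 + 3.9·0.08 + 45.2·0.01 + 29.7·0.02 + 29.7·0.37 + 7.1·0.03 = 15.866 sq m.
Added absorption = 28.7 × 0.80 = 22.960 sabins.
A_after = 15.866 + 22.960 = 38.826 sabins.
Reduction = 10 log₁₀(A_after/A_before) = 10 log₁₀(2.4471) = 3.9 dB.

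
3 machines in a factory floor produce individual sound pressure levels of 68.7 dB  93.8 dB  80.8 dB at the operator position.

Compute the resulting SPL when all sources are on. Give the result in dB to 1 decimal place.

94.0 dB

Σ 10^(Lᵢ/10) = 2.526e+09.
Back to dB: 10·log₁₀ Σ = 94.0 dB.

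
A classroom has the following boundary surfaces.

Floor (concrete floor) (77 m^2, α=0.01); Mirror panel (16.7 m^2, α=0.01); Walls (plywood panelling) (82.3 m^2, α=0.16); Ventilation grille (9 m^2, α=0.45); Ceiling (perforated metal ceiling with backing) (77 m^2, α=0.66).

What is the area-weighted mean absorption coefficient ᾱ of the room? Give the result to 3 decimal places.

S = Σ Sᵢ = 77 + 16.7 + 82.3 + 9 + 77 = 262.0 m^2.
Weighted sum Σ Sα = 68.975.
ᾱ = 68.975 / 262.0 = 0.263.

0.263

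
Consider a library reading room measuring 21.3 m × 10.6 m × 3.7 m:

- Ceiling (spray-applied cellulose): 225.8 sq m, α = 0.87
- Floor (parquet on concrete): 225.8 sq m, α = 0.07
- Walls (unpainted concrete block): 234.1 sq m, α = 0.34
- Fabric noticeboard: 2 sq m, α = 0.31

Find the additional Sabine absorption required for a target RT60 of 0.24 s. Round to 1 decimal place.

Summing Sᵢαᵢ: 196.446 + 15.806 + 79.594 + 0.620 → A₁ = 292.466 sabins.
V = 835.386 m³. Required absorption A₂ = 0.161 × 835.386 / 0.24 = 560.405 sabins.
Additional absorption ΔA = 560.405 − 292.466 = 267.9 sabins.

267.9 sabins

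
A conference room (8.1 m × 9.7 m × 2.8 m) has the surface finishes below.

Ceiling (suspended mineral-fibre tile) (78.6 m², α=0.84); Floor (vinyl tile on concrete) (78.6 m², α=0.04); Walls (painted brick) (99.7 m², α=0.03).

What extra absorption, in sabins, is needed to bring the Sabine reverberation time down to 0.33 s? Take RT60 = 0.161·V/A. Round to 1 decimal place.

A₁ = Σ Sᵢαᵢ = 78.6×0.84 + 78.6×0.04 + 99.7×0.03 = 72.159 sabins.
Target A₂ = 0.161·219.996/0.33 = 107.331 sabins (V = 219.996 m³).
ΔA = A₂ − A₁ = 107.331 − 72.159 = 35.2 sabins.

35.2 sabins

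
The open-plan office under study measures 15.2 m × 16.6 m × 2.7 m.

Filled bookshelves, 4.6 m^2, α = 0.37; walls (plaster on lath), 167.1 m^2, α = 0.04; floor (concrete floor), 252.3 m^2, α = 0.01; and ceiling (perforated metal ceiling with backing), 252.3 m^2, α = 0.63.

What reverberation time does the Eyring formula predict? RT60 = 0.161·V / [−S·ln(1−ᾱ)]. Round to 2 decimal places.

S = Σ Sᵢ = 676.3 m^2.
Absorption A = 4.6·0.37 + 167.1·0.04 + 252.3·0.01 + 252.3·0.63 = 169.858 sabins.
Mean coefficient ᾱ = A/S = 0.2512.
−S·ln(1−ᾱ) = −676.3 × ln(1 − 0.2512) = 195.642.
V = 15.2 × 16.6 × 2.7 = 681.264 m³.
RT60 = 0.161 × 681.264 / 195.642 = 0.56 s.

0.56 seconds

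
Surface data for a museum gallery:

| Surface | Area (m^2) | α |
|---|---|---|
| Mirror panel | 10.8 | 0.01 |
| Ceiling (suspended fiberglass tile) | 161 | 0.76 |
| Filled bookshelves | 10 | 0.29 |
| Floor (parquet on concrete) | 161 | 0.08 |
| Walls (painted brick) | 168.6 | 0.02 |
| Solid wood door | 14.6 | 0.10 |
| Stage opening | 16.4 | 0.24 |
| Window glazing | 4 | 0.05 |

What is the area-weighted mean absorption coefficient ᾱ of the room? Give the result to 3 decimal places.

0.269

Total surface area S = 546.4 m^2.
A = 10.8×0.01 + 161×0.76 + 10×0.29 + 161×0.08 + 168.6×0.02 + 14.6×0.10 + 16.4×0.24 + 4×0.05 = 147.216 sabins.
ᾱ = A/S = 0.269.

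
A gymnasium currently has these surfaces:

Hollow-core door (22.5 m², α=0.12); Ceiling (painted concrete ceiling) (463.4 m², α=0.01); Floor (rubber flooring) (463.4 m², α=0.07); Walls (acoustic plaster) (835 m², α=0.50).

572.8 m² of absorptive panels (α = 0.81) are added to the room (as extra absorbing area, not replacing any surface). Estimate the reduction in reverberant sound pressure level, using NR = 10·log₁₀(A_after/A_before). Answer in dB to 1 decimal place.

Total absorption A_before = 22.5*0.12 + 463.4*0.01 + 463.4*0.07 + 835*0.50
  = 2.700 + 4.634 + 32.438 + 417.500 = 457.272 m² sabins.
Treatment contributes 572.8·0.81 = 463.968 sabins.
A_after = 457.272 + 463.968 = 921.240 sabins.
Reduction = 10 log₁₀(A_after/A_before) = 10 log₁₀(2.0146) = 3.0 dB.

3.0 dB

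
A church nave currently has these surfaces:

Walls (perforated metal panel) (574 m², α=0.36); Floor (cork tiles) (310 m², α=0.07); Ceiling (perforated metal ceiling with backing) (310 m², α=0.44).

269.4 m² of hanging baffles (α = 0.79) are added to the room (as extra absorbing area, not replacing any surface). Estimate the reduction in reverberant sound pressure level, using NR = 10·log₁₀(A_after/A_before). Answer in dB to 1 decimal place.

2.0 dB

Summing Sᵢαᵢ: 206.640 + 21.700 + 136.400 → A_before = 364.740 sabins.
Treatment contributes 269.4·0.79 = 212.826 sabins.
New total A_after = 577.566 sabins.
Reduction = 10 log₁₀(A_after/A_before) = 10 log₁₀(1.5835) = 2.0 dB.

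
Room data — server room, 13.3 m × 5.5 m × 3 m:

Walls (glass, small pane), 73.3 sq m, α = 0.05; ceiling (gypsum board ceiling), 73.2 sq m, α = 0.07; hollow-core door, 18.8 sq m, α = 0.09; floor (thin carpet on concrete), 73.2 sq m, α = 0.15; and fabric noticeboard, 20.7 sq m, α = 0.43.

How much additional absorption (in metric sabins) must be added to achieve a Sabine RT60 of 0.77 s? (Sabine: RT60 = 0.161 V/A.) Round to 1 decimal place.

15.5 sabins

Summing Sᵢαᵢ: 3.665 + 5.124 + 1.692 + 10.980 + 8.901 → A₁ = 30.362 sabins.
Target A₂ = 0.161·219.45/0.77 = 45.885 sabins (V = 219.45 m³).
Shortfall: 45.885 − 30.362 = 15.5 sabins.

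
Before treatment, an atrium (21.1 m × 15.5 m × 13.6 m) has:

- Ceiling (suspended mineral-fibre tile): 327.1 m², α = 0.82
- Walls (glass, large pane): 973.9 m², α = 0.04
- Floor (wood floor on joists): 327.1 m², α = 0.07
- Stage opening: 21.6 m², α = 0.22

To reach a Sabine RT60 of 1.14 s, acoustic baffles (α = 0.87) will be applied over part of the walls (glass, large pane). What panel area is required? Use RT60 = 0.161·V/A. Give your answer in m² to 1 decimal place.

353.4

Summing Sᵢαᵢ: 268.222 + 38.956 + 22.897 + 4.752 → A₁ = 334.827 sabins.
V = 4447.88 m³. Target absorption A₂ = 0.161 × 4447.88 / 1.14 = 628.166 sabins.
ΔA needed = 628.166 − 334.827 = 293.339 sabins.
Each m² of panel replacing the walls (glass, large pane) adds (0.87 − 0.04) = 0.83 sabins.
Area = ΔA/Δα = 293.339/0.83 = 353.4 m².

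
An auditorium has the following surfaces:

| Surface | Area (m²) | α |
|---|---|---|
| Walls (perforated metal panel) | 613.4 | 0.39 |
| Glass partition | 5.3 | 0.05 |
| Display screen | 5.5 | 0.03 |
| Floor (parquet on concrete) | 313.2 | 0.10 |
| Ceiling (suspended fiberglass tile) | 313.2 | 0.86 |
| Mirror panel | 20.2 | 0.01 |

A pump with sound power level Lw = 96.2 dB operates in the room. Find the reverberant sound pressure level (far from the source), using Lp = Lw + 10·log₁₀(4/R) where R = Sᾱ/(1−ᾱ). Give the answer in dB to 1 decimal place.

A = 540.530 sabins; S = 1270.8 m².
ᾱ = 0.4253, so room constant R = A/(1−ᾱ) = 940.543 m².
Lp = Lw + 10 log₁₀(4/R) = 96.2 -23.71 = 72.5 dB.

72.5 dB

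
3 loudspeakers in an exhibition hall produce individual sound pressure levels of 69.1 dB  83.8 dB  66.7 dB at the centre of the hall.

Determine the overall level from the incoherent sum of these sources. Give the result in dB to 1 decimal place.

84.0 dB

Sum in the linear (power) domain: Σ 10^(Lᵢ/10) = 10^(69.1/10) + 10^(83.8/10) + 10^(66.7/10) = 2.527e+08.
Back to dB: 10·log₁₀ Σ = 84.0 dB.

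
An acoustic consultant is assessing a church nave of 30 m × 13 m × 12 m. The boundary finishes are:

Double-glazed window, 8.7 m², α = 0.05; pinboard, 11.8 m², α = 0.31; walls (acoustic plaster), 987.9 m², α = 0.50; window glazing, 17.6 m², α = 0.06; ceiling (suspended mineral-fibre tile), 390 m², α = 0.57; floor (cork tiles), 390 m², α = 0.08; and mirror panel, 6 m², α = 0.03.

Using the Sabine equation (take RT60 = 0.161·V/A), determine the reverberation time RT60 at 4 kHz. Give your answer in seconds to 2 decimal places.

Total absorption A = 8.7·0.05 + 11.8·0.31 + 987.9·0.50 + 17.6·0.06 + 390·0.57 + 390·0.08 + 6·0.03
  = 0.435 + 3.658 + 493.950 + 1.056 + 222.300 + 31.200 + 0.180 = 752.779 m² sabins.
V = 30·13·12 = 4680 m³.
Sabine: RT60 = 0.161 × 4680 / 752.779 = 1.00 s.

1.00 s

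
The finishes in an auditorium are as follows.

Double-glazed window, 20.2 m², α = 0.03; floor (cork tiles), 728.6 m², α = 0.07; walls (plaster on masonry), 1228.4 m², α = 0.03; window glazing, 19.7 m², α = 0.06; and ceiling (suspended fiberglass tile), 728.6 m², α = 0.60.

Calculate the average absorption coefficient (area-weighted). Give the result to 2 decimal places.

0.19

Total surface area S = 2725.5 m².
A = 20.2×0.03 + 728.6×0.07 + 1228.4×0.03 + 19.7×0.06 + 728.6×0.60 = 526.802 sabins.
ᾱ = 526.802 / 2725.5 = 0.19.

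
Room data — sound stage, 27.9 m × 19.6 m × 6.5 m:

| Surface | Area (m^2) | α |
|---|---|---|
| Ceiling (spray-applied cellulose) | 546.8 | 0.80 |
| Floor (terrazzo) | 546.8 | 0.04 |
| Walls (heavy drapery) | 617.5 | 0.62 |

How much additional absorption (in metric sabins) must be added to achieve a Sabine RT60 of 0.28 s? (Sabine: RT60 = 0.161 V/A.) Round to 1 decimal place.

1201.7 sabins

Summing Sᵢαᵢ: 437.440 + 21.872 + 382.850 → A₁ = 842.162 sabins.
Target A₂ = 0.161·3554.46/0.28 = 2043.814 sabins (V = 3554.46 m³).
Additional absorption ΔA = 2043.814 − 842.162 = 1201.7 sabins.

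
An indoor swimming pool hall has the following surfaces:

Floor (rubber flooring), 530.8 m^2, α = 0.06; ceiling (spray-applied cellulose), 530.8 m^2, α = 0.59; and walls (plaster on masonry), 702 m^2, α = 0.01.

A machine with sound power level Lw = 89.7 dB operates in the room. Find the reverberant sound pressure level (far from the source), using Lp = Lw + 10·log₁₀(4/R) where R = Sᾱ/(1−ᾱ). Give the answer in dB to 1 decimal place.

69.3 dB

A = 352.040 sabins; S = 1763.6 m^2.
ᾱ = 352.040/1763.6 = 0.1996; R = Sᾱ/(1−ᾱ) = 352.040/(1−0.1996) = 439.830 m^2.
Lp = 89.7 + 10·log₁₀(4/439.830) = 89.7 + (-20.41) = 69.3 dB.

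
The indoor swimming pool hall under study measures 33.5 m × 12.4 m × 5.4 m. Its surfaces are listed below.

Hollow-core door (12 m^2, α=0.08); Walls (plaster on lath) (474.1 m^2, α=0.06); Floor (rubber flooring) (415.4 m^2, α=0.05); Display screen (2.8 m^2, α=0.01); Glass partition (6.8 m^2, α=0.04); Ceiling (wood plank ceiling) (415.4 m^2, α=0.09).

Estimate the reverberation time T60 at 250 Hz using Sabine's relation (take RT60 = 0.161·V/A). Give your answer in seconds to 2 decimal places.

4.11 seconds

Total absorption A = 12×0.08 + 474.1×0.06 + 415.4×0.05 + 2.8×0.01 + 6.8×0.04 + 415.4×0.09
  = 0.960 + 28.446 + 20.770 + 0.028 + 0.272 + 37.386 = 87.862 m^2 sabins.
Room volume: 2243.16 m³.
T = 0.161 V/A = 0.161·2243.16/87.862 = 4.11 s.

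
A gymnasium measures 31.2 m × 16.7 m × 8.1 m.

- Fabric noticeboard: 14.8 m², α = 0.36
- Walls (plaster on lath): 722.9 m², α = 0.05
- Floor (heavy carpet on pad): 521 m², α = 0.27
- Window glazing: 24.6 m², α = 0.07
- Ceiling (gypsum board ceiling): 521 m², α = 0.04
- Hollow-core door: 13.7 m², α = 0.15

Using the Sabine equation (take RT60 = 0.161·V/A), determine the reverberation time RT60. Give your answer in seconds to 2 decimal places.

3.29 seconds

A = Σ Sᵢαᵢ = 14.8*0.36 + 722.9*0.05 + 521*0.27 + 24.6*0.07 + 521*0.04 + 13.7*0.15 = 206.760 sabins.
Volume V = 31.2 × 16.7 × 8.1 = 4220.424 m³.
RT60 = 0.161 · V / A = 0.161 × 4220.424 / 206.760 = 3.29 s.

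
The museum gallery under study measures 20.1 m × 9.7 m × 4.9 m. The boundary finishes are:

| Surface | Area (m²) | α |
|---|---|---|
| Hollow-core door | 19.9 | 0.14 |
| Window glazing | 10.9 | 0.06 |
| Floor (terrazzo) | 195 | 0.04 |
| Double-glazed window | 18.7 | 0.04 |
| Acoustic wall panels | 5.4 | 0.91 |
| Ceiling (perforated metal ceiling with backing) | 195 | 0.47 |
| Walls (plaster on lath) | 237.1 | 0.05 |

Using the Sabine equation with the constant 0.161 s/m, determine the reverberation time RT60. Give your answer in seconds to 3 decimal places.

A = Σ Sᵢαᵢ = 19.9*0.14 + 10.9*0.06 + 195*0.04 + 18.7*0.04 + 5.4*0.91 + 195*0.47 + 237.1*0.05 = 120.407 sabins.
Volume V = 20.1 × 9.7 × 4.9 = 955.353 m³.
T = 0.161 V/A = 0.161·955.353/120.407 = 1.277 s.

1.277 seconds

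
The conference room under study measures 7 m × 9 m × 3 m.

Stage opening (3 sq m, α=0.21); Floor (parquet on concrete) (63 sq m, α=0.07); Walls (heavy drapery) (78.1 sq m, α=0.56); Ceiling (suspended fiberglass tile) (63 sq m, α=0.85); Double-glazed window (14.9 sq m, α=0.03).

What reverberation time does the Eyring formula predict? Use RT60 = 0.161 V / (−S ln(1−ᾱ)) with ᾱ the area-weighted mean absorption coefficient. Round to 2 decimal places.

0.22 s

Total surface area S = 3 + 63 + 78.1 + 63 + 14.9 = 222.0 sq m.
Σ(Sᵢαᵢ) = 3·0.21 + 63·0.07 + 78.1·0.56 + 63·0.85 + 14.9·0.03 = 102.773.
ᾱ = 102.773 / 222.0 = 0.4629.
−S·ln(1−ᾱ) = −222.0 × ln(1 − 0.4629) = 137.989.
V = 7 × 9 × 3 = 189 m³.
RT60 = 0.161 × 189 / 137.989 = 0.22 s.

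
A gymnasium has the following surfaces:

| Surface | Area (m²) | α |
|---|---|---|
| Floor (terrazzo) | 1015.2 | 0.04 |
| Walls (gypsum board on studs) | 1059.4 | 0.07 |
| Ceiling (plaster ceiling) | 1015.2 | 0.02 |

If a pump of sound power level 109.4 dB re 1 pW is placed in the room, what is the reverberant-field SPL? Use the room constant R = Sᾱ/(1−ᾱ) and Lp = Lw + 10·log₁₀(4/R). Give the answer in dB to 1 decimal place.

Σ(Sᵢαᵢ) = 1015.2·0.04 + 1059.4·0.07 + 1015.2·0.02 = 135.070; total area S = 3089.8 m².
ᾱ = 135.070/3089.8 = 0.0437; R = Sᾱ/(1−ᾱ) = 135.070/(1−0.0437) = 141.242 m².
Lp = Lw + 10 log₁₀(4/R) = 109.4 -15.48 = 93.9 dB.

93.9 dB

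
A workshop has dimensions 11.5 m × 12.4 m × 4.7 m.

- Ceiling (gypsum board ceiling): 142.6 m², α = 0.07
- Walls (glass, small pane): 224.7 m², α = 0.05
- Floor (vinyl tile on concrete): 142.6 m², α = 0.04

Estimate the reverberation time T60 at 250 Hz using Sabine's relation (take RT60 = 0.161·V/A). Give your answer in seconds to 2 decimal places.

Equivalent absorption area: A = 142.6×0.07 + 224.7×0.05 + 142.6×0.04 = 26.921 m².
Volume V = 11.5 × 12.4 × 4.7 = 670.22 m³.
Sabine: RT60 = 0.161 × 670.22 / 26.921 = 4.01 s.

4.01 seconds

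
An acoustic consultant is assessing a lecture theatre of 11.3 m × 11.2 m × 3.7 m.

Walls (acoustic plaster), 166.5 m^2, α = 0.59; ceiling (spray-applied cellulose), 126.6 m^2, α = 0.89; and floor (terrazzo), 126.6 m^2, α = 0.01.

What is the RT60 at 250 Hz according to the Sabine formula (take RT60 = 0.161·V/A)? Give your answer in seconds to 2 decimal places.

0.36 seconds

A = Σ Sᵢαᵢ = 166.5*0.59 + 126.6*0.89 + 126.6*0.01 = 212.175 sabins.
V = 11.3·11.2·3.7 = 468.272 m³.
T = 0.161 V/A = 0.161·468.272/212.175 = 0.36 s.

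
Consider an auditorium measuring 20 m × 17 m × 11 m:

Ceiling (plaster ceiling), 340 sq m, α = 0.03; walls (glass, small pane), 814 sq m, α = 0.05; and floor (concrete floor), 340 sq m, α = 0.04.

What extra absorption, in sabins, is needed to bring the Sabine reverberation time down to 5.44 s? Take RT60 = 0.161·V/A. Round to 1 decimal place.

46.2 sabins

A₁ = Σ Sᵢαᵢ = 340×0.03 + 814×0.05 + 340×0.04 = 64.500 sabins.
Target A₂ = 0.161·3740/5.44 = 110.687 sabins (V = 3740 m³).
Shortfall: 110.687 − 64.500 = 46.2 sabins.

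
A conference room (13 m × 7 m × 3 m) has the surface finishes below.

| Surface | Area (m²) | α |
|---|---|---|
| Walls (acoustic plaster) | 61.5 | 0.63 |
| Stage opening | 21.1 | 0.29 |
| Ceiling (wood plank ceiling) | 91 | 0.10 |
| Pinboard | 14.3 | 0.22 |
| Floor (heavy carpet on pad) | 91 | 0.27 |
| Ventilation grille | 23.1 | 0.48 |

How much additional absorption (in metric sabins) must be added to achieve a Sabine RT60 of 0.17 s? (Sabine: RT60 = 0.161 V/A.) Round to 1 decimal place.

165.8 sabins

A₁ = Σ Sᵢαᵢ = 61.5·0.63 + 21.1·0.29 + 91·0.10 + 14.3·0.22 + 91·0.27 + 23.1·0.48 = 92.768 sabins.
V = 273 m³. Required absorption A₂ = 0.161 × 273 / 0.17 = 258.547 sabins.
ΔA = A₂ − A₁ = 258.547 − 92.768 = 165.8 sabins.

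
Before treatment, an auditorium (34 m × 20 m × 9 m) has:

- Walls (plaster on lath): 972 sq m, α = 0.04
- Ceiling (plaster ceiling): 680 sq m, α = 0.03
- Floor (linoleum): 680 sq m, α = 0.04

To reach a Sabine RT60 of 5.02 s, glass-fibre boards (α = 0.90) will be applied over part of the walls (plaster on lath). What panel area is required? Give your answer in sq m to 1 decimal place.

A₁ = Σ Sᵢαᵢ = 972*0.04 + 680*0.03 + 680*0.04 = 86.480 sabins.
Required A₂ = 0.161·6120/5.02 = 196.279 sabins.
ΔA needed = 196.279 − 86.480 = 109.799 sabins.
Each sq m of panel replacing the walls (plaster on lath) adds (0.90 − 0.04) = 0.86 sabins.
Panel area = 109.799 / 0.86 = 127.7 sq m.

127.7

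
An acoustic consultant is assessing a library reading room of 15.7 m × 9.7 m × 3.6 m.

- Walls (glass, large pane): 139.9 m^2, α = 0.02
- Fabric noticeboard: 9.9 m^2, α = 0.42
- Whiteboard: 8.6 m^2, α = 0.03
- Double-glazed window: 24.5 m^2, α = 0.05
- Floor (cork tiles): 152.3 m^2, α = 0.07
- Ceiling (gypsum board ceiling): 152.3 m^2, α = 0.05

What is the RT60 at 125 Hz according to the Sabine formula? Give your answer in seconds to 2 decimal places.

3.30 seconds

A = Σ Sᵢαᵢ = 139.9×0.02 + 9.9×0.42 + 8.6×0.03 + 24.5×0.05 + 152.3×0.07 + 152.3×0.05 = 26.715 sabins.
Volume V = 15.7 × 9.7 × 3.6 = 548.244 m³.
Sabine: RT60 = 0.161 × 548.244 / 26.715 = 3.30 s.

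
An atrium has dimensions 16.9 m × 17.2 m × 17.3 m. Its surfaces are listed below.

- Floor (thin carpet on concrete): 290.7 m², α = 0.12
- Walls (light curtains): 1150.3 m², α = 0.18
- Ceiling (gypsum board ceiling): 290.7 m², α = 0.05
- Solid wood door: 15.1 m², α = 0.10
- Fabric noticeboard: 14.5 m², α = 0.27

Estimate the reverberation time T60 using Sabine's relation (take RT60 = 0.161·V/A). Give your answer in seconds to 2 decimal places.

A = Σ Sᵢαᵢ = 290.7×0.12 + 1150.3×0.18 + 290.7×0.05 + 15.1×0.10 + 14.5×0.27 = 261.898 sabins.
Volume V = 16.9 × 17.2 × 17.3 = 5028.764 m³.
RT60 = 0.161 · V / A = 0.161 × 5028.764 / 261.898 = 3.09 s.

3.09 s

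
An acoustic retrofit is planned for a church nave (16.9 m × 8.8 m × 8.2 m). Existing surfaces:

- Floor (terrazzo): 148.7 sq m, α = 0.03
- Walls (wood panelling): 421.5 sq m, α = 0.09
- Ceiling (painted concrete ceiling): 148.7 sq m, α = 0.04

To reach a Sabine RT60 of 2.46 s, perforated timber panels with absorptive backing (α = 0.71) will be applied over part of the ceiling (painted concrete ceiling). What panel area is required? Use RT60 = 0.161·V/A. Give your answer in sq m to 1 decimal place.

Equivalent absorption area: A₁ = 148.7×0.03 + 421.5×0.09 + 148.7×0.04 = 48.344 sq m.
V = 1219.504 m³. Target absorption A₂ = 0.161 × 1219.504 / 2.46 = 79.813 sabins.
ΔA needed = 79.813 − 48.344 = 31.469 sabins.
Each sq m of panel replacing the ceiling (painted concrete ceiling) adds (0.71 − 0.04) = 0.67 sabins.
Area = ΔA/Δα = 31.469/0.67 = 47.0 sq m.

47.0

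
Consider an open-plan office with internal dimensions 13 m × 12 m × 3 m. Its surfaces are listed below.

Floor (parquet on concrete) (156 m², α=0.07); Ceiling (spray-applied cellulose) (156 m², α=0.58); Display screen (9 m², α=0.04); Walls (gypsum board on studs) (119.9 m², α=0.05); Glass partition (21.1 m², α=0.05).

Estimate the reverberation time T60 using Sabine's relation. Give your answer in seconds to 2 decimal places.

0.69 s

A = Σ Sᵢαᵢ = 156·0.07 + 156·0.58 + 9·0.04 + 119.9·0.05 + 21.1·0.05 = 108.810 sabins.
V = 13·12·3 = 468 m³.
RT60 = 0.161 · V / A = 0.161 × 468 / 108.810 = 0.69 s.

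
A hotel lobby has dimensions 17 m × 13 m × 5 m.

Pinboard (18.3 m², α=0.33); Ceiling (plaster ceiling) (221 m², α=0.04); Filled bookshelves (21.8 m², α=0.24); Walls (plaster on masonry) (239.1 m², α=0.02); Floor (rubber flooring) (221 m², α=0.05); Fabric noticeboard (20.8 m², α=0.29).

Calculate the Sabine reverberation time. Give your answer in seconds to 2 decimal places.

4.24 s

A = Σ Sᵢαᵢ = 18.3×0.33 + 221×0.04 + 21.8×0.24 + 239.1×0.02 + 221×0.05 + 20.8×0.29 = 41.975 sabins.
Volume V = 17 × 13 × 5 = 1105 m³.
Sabine: RT60 = 0.161 × 1105 / 41.975 = 4.24 s.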